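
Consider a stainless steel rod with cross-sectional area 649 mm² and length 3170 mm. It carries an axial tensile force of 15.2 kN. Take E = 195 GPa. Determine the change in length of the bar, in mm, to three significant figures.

δ_mech = NL/(AE) = 15200·3170/(649·195000) = 0.3807 mm.

0.381 mm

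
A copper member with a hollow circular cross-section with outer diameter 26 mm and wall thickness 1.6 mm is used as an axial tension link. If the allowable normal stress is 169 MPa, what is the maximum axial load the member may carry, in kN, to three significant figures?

20.7 kN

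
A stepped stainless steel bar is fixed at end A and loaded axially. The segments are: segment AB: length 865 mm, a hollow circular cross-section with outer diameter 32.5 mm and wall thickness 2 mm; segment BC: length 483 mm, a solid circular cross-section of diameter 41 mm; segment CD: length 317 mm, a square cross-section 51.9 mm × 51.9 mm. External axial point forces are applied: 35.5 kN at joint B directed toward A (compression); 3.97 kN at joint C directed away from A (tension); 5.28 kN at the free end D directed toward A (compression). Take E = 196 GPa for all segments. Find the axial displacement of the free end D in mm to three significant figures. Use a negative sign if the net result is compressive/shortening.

-0.853 mm

Internal axial forces (sectioning from the free end, tension +): N_CD = -5.28 kN, N_BC = -1.31 kN, N_AB = -36.81 kN.
A_AB = 191.6 mm².
A_BC = 1320 mm².
A_CD = 2694 mm².
δ_AB = -36810·865/(191.6·196000) = -0.8477 mm
δ_BC = -1310·483/(1320·196000) = -0.002445 mm
δ_CD = -5280·317/(2694·196000) = -0.00317 mm
δ = Σδ_i = -0.8533 mm.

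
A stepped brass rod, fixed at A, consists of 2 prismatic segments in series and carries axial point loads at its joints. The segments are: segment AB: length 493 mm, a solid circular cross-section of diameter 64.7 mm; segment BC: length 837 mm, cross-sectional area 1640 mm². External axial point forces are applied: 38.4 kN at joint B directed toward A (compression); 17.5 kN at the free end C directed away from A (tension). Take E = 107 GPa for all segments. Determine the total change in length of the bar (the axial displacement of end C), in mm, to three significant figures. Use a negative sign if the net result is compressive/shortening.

Internal axial forces (sectioning from the free end, tension +): N_BC = 17.5 kN, N_AB = -20.9 kN.
A_AB = 3288 mm².
δ_AB = -20900·493/(3288·107000) = -0.02929 mm
δ_BC = 17500·837/(1640·107000) = 0.08347 mm
δ = Σδ_i = 0.05418 mm.

0.0542 mm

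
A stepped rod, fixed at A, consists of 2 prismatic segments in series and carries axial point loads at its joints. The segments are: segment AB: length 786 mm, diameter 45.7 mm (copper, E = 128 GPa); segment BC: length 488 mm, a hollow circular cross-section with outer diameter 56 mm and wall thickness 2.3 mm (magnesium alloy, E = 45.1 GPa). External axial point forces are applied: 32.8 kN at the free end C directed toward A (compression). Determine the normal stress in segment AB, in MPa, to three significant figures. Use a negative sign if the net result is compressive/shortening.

-20.0 MPa

Internal axial forces (sectioning from the free end, tension +): N_BC = -32.8 kN, N_AB = -32.8 kN.
A_AB = 1640 mm².
σ_AB = N_AB/A_AB = -32800/1640 = -20 MPa.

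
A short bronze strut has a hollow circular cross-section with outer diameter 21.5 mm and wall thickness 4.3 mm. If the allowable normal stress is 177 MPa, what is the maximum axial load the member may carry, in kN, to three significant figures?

A = 232.4 mm².
P_max = σ_allow · A = 177 · 232.4 = 41130 N = 41.13 kN.

41.1 kN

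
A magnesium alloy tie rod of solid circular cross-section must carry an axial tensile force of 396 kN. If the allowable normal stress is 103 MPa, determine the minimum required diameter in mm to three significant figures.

Required area A ≥ P/σ_allow = 396000/103 = 3845 mm².
For a solid circular section, d ≥ √(4A/π) = 69.97 mm.

70.0 mm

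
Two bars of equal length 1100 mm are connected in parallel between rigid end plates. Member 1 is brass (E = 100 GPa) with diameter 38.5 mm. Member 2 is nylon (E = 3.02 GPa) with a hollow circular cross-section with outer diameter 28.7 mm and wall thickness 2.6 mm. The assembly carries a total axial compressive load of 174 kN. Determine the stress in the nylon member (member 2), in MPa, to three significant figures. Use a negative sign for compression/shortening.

A_1 = 1164 mm².
A_2 = 213.2 mm².
Equal strain + equilibrium ⇒ each member carries load in proportion to AE: A₁E₁ = 116400000 N, A₂E₂ = 643800 N, ΣAE = 117100000 N.
σ₂ = P·E₂/ΣAE = -174000·3020/117100000 = -4.489 MPa.

-4.49 MPa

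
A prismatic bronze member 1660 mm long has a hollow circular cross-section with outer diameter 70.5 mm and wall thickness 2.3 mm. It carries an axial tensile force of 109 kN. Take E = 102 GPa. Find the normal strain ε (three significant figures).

A = 492.8 mm².
σ = N/A = 221.2 MPa; ε = σ/E = 221.2/102000 = 2.169e-03.

0.00217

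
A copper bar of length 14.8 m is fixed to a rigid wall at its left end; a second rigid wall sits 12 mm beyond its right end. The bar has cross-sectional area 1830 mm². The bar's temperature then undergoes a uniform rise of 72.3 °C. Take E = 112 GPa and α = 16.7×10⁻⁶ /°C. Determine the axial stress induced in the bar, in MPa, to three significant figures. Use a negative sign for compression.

Free thermal expansion αLΔT = 16.7e-6 · 14800 · 72.3 = 17.87 mm.
The walls engage after the gap closes; constrained expansion = 17.87 − 12 = 5.87 mm.
The walls impose strain ε = −(5.87)/14800 = -3.9660e-04; σ = Eε = 112000 · -3.9660e-04 = -44.42 MPa.

-44.4 MPa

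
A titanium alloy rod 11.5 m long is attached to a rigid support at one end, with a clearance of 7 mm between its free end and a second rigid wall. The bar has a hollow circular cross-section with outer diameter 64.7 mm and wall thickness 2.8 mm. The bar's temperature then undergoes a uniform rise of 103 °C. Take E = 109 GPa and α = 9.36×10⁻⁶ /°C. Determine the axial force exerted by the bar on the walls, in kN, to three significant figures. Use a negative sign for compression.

Free thermal expansion αLΔT = 9.36e-6 · 11500 · 103 = 11.09 mm.
The walls engage after the gap closes; constrained expansion = 11.09 − 7 = 4.087 mm.
The walls impose strain ε = −(4.087)/11500 = -3.5538e-04; σ = Eε = 109000 · -3.5538e-04 = -38.74 MPa.
Wall reaction R = σ·A = -38.74·544.5 = -21090 N = -21.09 kN.

-21.1 kN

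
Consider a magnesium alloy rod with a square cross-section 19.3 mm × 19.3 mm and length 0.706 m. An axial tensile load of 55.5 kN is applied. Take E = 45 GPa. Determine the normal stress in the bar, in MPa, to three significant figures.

A = 372.5 mm².
σ = N/A = 55500/372.5 = 149 MPa.

149 MPa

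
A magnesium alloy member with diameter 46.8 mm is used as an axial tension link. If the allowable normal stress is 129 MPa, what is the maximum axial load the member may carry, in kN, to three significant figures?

222 kN

A = 1720 mm².
P_max = σ_allow · A = 129 · 1720 = 221900 N = 221.9 kN.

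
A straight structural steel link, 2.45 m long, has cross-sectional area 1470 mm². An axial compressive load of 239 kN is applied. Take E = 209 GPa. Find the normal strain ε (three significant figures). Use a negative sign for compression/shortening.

-7.78e-04

σ = N/A = -162.6 MPa; ε = σ/E = -162.6/209000 = -7.779e-04.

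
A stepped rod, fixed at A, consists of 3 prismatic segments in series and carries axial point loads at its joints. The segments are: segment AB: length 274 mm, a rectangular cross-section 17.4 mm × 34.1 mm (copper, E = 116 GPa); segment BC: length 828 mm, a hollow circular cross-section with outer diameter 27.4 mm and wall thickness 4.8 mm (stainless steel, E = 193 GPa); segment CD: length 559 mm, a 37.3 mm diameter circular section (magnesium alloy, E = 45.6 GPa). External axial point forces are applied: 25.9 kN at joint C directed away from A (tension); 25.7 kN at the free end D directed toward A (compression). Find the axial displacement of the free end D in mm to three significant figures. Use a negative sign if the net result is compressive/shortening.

-0.285 mm

Internal axial forces (sectioning from the free end, tension +): N_CD = -25.7 kN, N_BC = 0.2 kN, N_AB = 0.2 kN.
A_AB = 593.3 mm².
A_BC = 340.8 mm².
A_CD = 1093 mm².
δ_AB = 200·274/(593.3·116000) = 0.0007962 mm
δ_BC = 200·828/(340.8·193000) = 0.002518 mm
δ_CD = -25700·559/(1093·45600) = -0.2883 mm
δ = Σδ_i = -0.285 mm.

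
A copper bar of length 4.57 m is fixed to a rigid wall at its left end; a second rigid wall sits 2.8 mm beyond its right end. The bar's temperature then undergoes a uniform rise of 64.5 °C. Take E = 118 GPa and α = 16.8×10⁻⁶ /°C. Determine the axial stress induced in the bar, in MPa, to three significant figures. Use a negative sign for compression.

-55.6 MPa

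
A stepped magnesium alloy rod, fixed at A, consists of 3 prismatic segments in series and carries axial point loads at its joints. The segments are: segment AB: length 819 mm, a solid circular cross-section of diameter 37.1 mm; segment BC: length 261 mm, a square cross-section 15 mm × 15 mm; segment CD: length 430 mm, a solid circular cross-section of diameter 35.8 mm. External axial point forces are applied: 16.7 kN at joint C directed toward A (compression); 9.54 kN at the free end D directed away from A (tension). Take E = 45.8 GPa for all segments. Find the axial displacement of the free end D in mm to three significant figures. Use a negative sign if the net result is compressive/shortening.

-0.211 mm

Internal axial forces (sectioning from the free end, tension +): N_CD = 9.54 kN, N_BC = -7.16 kN, N_AB = -7.16 kN.
A_AB = 1081 mm².
A_BC = 225 mm².
A_CD = 1007 mm².
δ_AB = -7160·819/(1081·45800) = -0.1184 mm
δ_BC = -7160·261/(225·45800) = -0.1813 mm
δ_CD = 9540·430/(1007·45800) = 0.08898 mm
δ = Σδ_i = -0.2108 mm.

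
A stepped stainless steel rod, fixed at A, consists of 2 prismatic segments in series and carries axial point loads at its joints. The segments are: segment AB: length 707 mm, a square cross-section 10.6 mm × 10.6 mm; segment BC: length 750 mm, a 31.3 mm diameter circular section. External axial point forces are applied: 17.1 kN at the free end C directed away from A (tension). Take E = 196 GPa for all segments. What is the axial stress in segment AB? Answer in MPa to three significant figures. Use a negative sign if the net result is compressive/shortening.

152 MPa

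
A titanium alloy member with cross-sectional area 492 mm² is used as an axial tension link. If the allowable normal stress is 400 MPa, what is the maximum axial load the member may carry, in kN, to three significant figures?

197 kN

P_max = σ_allow · A = 400 · 492 = 196800 N = 196.8 kN.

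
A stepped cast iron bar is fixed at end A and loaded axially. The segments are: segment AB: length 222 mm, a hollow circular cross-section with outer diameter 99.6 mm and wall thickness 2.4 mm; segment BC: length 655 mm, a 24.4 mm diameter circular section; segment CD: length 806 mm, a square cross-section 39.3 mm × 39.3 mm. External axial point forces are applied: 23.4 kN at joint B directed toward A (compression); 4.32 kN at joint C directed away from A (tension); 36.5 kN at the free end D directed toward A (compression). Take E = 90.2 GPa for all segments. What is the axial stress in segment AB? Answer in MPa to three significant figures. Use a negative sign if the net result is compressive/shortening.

-75.8 MPa

Internal axial forces (sectioning from the free end, tension +): N_CD = -36.5 kN, N_BC = -32.18 kN, N_AB = -55.58 kN.
A_AB = 732.9 mm².
σ_AB = N_AB/A_AB = -55580/732.9 = -75.84 MPa.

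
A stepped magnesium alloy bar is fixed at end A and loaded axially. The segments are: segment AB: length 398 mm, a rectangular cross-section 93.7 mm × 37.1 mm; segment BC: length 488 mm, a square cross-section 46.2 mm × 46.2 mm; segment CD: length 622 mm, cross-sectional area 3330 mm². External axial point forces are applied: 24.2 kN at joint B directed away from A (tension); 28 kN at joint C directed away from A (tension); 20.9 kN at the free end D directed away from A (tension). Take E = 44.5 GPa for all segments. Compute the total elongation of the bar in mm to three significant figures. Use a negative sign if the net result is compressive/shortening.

Internal axial forces (sectioning from the free end, tension +): N_CD = 20.9 kN, N_BC = 48.9 kN, N_AB = 73.1 kN.
A_AB = 3476 mm².
A_BC = 2134 mm².
δ_AB = 73100·398/(3476·44500) = 0.1881 mm
δ_BC = 48900·488/(2134·44500) = 0.2512 mm
δ_CD = 20900·622/(3330·44500) = 0.08773 mm
δ = Σδ_i = 0.527 mm.

0.527 mm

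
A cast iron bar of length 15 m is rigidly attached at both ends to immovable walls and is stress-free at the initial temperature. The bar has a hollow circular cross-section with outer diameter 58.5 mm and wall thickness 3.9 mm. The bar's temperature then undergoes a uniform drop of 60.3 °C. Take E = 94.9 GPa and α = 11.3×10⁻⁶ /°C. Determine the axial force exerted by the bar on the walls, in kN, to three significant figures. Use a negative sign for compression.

Free thermal expansion αLΔT = 11.3e-6 · 15000 · -60.3 = -10.22 mm.
The walls impose strain ε = −(-10.22)/15000 = 6.8139e-04; σ = Eε = 94900 · 6.8139e-04 = 64.66 MPa.
Wall reaction R = σ·A = 64.66·669 = 43260 N = 43.26 kN.

43.3 kN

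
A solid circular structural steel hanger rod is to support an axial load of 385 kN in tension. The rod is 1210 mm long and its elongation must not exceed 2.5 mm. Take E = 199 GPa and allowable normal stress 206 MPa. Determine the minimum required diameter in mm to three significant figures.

Required area A ≥ P/σ_allow = 385000/206 = 1869 mm².
For a solid circular section, d ≥ √(4A/π) = 48.78 mm.
Elongation limit: A ≥ PL/(Eδ_allow) = 385000·1210/(199000·2.5) = 936.4 mm² ⇒ d ≥ 34.53 mm.
The stress limit governs.

48.8 mm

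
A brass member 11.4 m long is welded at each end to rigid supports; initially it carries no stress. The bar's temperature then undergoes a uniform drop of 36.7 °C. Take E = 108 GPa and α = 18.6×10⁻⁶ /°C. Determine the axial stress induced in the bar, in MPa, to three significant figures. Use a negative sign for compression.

Free thermal expansion αLΔT = 18.6e-6 · 11400 · -36.7 = -7.782 mm.
The walls impose strain ε = −(-7.782)/11400 = 6.8262e-04; σ = Eε = 108000 · 6.8262e-04 = 73.72 MPa.

73.7 MPa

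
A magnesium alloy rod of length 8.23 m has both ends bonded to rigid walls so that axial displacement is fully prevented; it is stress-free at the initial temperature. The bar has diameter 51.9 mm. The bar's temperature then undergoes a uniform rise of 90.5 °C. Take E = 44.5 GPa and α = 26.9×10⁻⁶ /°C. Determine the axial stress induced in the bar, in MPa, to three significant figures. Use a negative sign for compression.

-108 MPa

Free thermal expansion αLΔT = 26.9e-6 · 8230 · 90.5 = 20.04 mm.
The walls impose strain ε = −(20.04)/8230 = -2.4344e-03; σ = Eε = 44500 · -2.4344e-03 = -108.3 MPa.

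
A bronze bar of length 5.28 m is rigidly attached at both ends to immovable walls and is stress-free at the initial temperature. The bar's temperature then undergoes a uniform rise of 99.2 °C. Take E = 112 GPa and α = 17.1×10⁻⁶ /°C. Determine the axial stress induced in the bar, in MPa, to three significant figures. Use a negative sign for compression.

-190 MPa

Free thermal expansion αLΔT = 17.1e-6 · 5280 · 99.2 = 8.957 mm.
The walls impose strain ε = −(8.957)/5280 = -1.6963e-03; σ = Eε = 112000 · -1.6963e-03 = -190 MPa.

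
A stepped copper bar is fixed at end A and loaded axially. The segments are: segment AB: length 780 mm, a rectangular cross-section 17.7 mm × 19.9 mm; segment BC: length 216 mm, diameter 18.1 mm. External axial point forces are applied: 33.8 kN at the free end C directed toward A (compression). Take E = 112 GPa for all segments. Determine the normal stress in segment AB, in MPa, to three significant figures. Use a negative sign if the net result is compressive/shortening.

-96.0 MPa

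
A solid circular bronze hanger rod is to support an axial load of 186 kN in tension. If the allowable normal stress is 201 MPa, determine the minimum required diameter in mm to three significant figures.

Required area A ≥ P/σ_allow = 186000/201 = 925.4 mm².
For a solid circular section, d ≥ √(4A/π) = 34.33 mm.

34.3 mm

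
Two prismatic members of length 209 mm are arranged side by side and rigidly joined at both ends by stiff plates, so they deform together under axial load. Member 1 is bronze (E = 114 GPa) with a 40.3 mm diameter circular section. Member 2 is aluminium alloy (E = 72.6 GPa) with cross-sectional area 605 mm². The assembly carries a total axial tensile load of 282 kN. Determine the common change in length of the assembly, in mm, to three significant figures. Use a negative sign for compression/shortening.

A_1 = 1276 mm².
Equal strain + equilibrium ⇒ each member carries load in proportion to AE: A₁E₁ = 145400000 N, A₂E₂ = 43920000 N, ΣAE = 189300000 N.
δ = PL/ΣAE = 282000·209/189300000 = 0.3113 mm.

0.311 mm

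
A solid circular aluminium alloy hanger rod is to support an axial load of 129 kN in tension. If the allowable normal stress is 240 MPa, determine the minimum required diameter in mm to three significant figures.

Required area A ≥ P/σ_allow = 129000/240 = 537.5 mm².
For a solid circular section, d ≥ √(4A/π) = 26.16 mm.

26.2 mm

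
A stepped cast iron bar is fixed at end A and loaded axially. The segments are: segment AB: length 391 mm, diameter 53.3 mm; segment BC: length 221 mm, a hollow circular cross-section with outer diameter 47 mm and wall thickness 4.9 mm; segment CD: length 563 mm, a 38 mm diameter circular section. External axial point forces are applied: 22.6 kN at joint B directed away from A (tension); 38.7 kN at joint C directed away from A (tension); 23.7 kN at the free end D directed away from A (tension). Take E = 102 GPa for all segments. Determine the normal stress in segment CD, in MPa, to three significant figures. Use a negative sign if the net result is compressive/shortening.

20.9 MPa

Internal axial forces (sectioning from the free end, tension +): N_CD = 23.7 kN, N_BC = 62.4 kN, N_AB = 85 kN.
A_CD = 1134 mm².
σ_CD = N_CD/A_CD = 23700/1134 = 20.9 MPa.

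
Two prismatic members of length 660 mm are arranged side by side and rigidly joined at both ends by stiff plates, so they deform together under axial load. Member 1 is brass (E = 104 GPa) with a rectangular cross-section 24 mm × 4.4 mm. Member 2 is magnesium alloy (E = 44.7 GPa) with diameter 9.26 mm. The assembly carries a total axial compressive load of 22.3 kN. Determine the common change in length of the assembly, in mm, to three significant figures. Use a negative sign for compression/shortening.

A_1 = 105.6 mm².
A_2 = 67.35 mm².
Equal strain + equilibrium ⇒ each member carries load in proportion to AE: A₁E₁ = 10980000 N, A₂E₂ = 3010000 N, ΣAE = 13990000 N.
δ = PL/ΣAE = -22300·660/13990000 = -1.052 mm.

-1.05 mm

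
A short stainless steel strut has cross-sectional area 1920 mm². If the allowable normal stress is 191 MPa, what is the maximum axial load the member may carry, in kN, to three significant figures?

367 kN

P_max = σ_allow · A = 191 · 1920 = 366700 N = 366.7 kN.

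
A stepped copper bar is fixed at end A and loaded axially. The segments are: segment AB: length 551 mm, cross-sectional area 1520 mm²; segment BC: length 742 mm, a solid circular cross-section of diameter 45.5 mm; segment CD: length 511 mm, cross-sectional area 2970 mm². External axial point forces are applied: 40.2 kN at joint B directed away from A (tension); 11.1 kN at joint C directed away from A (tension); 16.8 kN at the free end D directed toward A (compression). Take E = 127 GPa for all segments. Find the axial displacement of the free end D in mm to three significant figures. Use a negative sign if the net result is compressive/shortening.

Internal axial forces (sectioning from the free end, tension +): N_CD = -16.8 kN, N_BC = -5.7 kN, N_AB = 34.5 kN.
A_BC = 1626 mm².
δ_AB = 34500·551/(1520·127000) = 0.09847 mm
δ_BC = -5700·742/(1626·127000) = -0.02048 mm
δ_CD = -16800·511/(2970·127000) = -0.02276 mm
δ = Σδ_i = 0.05523 mm.

0.0552 mm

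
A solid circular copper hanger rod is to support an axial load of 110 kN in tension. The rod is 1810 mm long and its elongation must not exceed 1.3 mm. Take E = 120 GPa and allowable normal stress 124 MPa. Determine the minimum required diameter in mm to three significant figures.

40.3 mm

Required area A ≥ P/σ_allow = 110000/124 = 887.1 mm².
For a solid circular section, d ≥ √(4A/π) = 33.61 mm.
Elongation limit: A ≥ PL/(Eδ_allow) = 110000·1810/(120000·1.3) = 1276 mm² ⇒ d ≥ 40.31 mm.
The elongation limit governs.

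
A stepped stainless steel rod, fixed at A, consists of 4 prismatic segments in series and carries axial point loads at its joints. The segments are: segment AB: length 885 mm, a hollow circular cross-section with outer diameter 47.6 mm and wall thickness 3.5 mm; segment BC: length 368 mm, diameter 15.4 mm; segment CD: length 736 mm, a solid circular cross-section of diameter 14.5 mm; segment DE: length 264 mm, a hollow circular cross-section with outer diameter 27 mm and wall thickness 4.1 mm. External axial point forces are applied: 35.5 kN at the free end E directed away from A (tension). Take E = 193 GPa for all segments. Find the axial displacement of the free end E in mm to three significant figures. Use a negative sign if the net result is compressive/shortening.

1.68 mm

Internal axial forces (sectioning from the free end, tension +): N_DE = 35.5 kN, N_CD = 35.5 kN, N_BC = 35.5 kN, N_AB = 35.5 kN.
A_AB = 484.9 mm².
A_BC = 186.3 mm².
A_CD = 165.1 mm².
A_DE = 295 mm².
δ_AB = 35500·885/(484.9·193000) = 0.3357 mm
δ_BC = 35500·368/(186.3·193000) = 0.3634 mm
δ_CD = 35500·736/(165.1·193000) = 0.8198 mm
δ_DE = 35500·264/(295·193000) = 0.1646 mm
δ = Σδ_i = 1.684 mm.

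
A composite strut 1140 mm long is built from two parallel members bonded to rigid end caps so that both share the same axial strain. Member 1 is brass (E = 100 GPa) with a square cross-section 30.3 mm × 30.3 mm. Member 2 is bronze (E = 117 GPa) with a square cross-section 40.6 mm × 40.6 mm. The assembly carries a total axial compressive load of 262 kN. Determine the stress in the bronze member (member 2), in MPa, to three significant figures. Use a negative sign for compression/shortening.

-108 MPa

A_1 = 918.1 mm².
A_2 = 1648 mm².
Equal strain + equilibrium ⇒ each member carries load in proportion to AE: A₁E₁ = 91810000 N, A₂E₂ = 192900000 N, ΣAE = 284700000 N.
σ₂ = P·E₂/ΣAE = -262000·117000/284700000 = -107.7 MPa.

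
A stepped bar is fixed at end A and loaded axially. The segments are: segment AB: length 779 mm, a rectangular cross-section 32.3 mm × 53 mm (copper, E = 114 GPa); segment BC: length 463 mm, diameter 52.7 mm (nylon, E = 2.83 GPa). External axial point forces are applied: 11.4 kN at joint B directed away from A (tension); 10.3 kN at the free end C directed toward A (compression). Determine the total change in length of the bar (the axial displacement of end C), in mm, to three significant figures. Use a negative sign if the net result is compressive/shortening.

Internal axial forces (sectioning from the free end, tension +): N_BC = -10.3 kN, N_AB = 1.1 kN.
A_AB = 1712 mm².
A_BC = 2181 mm².
δ_AB = 1100·779/(1712·114000) = 0.004391 mm
δ_BC = -10300·463/(2181·2830) = -0.7725 mm
δ = Σδ_i = -0.7681 mm.

-0.768 mm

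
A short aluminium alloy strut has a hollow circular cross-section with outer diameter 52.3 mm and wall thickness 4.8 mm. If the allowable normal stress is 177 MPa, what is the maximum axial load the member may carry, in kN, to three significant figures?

A = 716.3 mm².
P_max = σ_allow · A = 177 · 716.3 = 126800 N = 126.8 kN.

127 kN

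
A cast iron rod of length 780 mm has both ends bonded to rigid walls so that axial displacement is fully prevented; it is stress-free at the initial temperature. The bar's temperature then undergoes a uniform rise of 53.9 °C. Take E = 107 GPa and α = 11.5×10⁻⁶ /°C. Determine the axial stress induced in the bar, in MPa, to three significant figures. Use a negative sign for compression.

-66.3 MPa

Free thermal expansion αLΔT = 11.5e-6 · 780 · 53.9 = 0.4835 mm.
The walls impose strain ε = −(0.4835)/780 = -6.1985e-04; σ = Eε = 107000 · -6.1985e-04 = -66.32 MPa.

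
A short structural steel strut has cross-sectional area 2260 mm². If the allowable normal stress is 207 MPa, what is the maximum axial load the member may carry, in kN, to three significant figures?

468 kN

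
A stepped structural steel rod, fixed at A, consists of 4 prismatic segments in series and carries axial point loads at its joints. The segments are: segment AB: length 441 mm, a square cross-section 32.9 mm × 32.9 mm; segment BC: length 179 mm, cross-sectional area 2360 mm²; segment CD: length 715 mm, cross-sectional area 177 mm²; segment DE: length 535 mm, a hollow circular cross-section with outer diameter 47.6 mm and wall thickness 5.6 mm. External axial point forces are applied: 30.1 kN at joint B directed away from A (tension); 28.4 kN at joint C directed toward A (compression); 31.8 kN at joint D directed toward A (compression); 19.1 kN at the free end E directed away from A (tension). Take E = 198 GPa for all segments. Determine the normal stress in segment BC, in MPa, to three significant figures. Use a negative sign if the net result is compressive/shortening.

-17.4 MPa

Internal axial forces (sectioning from the free end, tension +): N_DE = 19.1 kN, N_CD = -12.7 kN, N_BC = -41.1 kN, N_AB = -11 kN.
σ_BC = N_BC/A_BC = -41100/2360 = -17.42 MPa.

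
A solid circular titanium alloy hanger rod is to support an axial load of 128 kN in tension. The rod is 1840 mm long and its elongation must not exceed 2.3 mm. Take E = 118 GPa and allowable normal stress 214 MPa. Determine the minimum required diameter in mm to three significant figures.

33.2 mm

Required area A ≥ P/σ_allow = 128000/214 = 598.1 mm².
For a solid circular section, d ≥ √(4A/π) = 27.6 mm.
Elongation limit: A ≥ PL/(Eδ_allow) = 128000·1840/(118000·2.3) = 867.8 mm² ⇒ d ≥ 33.24 mm.
The elongation limit governs.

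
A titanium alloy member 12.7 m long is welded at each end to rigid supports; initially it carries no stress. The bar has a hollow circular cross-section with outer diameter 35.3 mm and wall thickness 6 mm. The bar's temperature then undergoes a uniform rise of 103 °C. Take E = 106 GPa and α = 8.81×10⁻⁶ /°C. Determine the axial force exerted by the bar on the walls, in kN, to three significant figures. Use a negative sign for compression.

-53.1 kN

Free thermal expansion αLΔT = 8.81e-6 · 12700 · 103 = 11.52 mm.
The walls impose strain ε = −(11.52)/12700 = -9.0743e-04; σ = Eε = 106000 · -9.0743e-04 = -96.19 MPa.
Wall reaction R = σ·A = -96.19·552.3 = -53120 N = -53.12 kN.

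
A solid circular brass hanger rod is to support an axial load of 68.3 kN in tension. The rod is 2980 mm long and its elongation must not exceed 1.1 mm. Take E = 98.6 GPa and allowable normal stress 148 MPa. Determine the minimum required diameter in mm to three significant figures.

48.9 mm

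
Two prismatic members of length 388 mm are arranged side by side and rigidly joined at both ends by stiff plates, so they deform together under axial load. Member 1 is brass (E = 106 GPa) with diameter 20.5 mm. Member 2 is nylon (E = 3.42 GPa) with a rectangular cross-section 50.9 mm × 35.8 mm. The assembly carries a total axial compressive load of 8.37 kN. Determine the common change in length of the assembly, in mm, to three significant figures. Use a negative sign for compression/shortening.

A_1 = 330.1 mm².
A_2 = 1822 mm².
Equal strain + equilibrium ⇒ each member carries load in proportion to AE: A₁E₁ = 34990000 N, A₂E₂ = 6232000 N, ΣAE = 41220000 N.
δ = PL/ΣAE = -8370·388/41220000 = -0.07879 mm.

-0.0788 mm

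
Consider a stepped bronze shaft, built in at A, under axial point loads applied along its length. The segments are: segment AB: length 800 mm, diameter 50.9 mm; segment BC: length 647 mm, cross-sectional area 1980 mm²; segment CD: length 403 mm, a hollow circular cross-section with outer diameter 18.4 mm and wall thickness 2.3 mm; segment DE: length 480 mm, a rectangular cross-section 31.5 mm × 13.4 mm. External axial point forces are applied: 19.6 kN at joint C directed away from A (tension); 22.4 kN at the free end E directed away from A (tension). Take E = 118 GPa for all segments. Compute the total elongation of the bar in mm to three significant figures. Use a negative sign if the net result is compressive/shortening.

1.13 mm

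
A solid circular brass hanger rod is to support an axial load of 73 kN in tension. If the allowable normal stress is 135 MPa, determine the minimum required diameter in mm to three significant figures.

26.2 mm

Required area A ≥ P/σ_allow = 73000/135 = 540.7 mm².
For a solid circular section, d ≥ √(4A/π) = 26.24 mm.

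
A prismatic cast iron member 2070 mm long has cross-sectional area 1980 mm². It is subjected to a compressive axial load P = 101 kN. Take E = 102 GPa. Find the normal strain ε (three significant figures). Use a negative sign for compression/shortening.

-5.00e-04

σ = N/A = -51.01 MPa; ε = σ/E = -51.01/102000 = -5.001e-04.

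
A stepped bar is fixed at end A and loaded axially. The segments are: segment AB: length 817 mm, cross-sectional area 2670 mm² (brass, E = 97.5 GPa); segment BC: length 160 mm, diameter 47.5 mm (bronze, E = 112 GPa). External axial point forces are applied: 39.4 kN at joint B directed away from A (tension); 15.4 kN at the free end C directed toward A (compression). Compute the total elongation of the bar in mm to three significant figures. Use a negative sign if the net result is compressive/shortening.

Internal axial forces (sectioning from the free end, tension +): N_BC = -15.4 kN, N_AB = 24 kN.
A_BC = 1772 mm².
δ_AB = 24000·817/(2670·97500) = 0.07532 mm
δ_BC = -15400·160/(1772·112000) = -0.01241 mm
δ = Σδ_i = 0.06291 mm.

0.0629 mm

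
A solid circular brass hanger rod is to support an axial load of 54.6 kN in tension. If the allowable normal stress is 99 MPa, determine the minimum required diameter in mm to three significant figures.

26.5 mm

Required area A ≥ P/σ_allow = 54600/99 = 551.5 mm².
For a solid circular section, d ≥ √(4A/π) = 26.5 mm.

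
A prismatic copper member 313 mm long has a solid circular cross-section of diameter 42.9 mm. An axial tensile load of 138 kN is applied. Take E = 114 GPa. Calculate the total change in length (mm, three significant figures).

0.262 mm

A = 1445 mm².
δ_mech = NL/(AE) = 138000·313/(1445·114000) = 0.2621 mm.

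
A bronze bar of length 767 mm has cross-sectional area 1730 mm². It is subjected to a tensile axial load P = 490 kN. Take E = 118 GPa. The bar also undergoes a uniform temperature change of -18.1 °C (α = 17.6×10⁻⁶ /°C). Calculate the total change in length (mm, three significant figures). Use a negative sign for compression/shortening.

δ_mech = NL/(AE) = 490000·767/(1730·118000) = 1.841 mm.
δ_thermal = αLΔT = 17.6e-6·767·-18.1 = -0.2443 mm.
δ = δ_mech + δ_thermal = 1.597 mm.

1.60 mm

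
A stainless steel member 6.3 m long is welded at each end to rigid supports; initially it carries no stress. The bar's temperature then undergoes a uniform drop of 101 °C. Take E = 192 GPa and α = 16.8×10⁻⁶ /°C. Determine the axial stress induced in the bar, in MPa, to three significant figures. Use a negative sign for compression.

326 MPa

Free thermal expansion αLΔT = 16.8e-6 · 6300 · -101 = -10.69 mm.
The walls impose strain ε = −(-10.69)/6300 = 1.6968e-03; σ = Eε = 192000 · 1.6968e-03 = 325.8 MPa.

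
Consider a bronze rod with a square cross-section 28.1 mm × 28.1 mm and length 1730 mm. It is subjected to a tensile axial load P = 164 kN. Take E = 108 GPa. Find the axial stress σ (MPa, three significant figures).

208 MPa

A = 789.6 mm².
σ = N/A = 164000/789.6 = 207.7 MPa.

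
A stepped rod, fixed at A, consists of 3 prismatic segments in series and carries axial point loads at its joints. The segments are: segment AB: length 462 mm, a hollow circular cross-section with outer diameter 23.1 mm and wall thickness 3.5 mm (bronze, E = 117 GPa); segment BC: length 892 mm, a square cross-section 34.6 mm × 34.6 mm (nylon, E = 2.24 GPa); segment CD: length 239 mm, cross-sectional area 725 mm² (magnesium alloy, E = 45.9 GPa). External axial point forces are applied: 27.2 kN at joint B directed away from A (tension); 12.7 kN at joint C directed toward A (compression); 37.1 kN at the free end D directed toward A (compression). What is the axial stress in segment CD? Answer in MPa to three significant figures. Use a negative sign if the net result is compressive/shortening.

Internal axial forces (sectioning from the free end, tension +): N_CD = -37.1 kN, N_BC = -49.8 kN, N_AB = -22.6 kN.
σ_CD = N_CD/A_CD = -37100/725 = -51.17 MPa.

-51.2 MPa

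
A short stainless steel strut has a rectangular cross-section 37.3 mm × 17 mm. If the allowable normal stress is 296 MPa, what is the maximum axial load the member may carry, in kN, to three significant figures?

A = 634.1 mm².
P_max = σ_allow · A = 296 · 634.1 = 187700 N = 187.7 kN.

188 kN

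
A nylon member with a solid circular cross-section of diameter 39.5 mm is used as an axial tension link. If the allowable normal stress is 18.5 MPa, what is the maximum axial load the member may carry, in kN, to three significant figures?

A = 1225 mm².
P_max = σ_allow · A = 18.5 · 1225 = 22670 N = 22.67 kN.

22.7 kN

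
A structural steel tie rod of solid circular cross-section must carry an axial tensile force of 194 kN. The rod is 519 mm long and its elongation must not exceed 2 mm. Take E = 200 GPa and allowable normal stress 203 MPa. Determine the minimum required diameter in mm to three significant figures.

34.9 mm

Required area A ≥ P/σ_allow = 194000/203 = 955.7 mm².
For a solid circular section, d ≥ √(4A/π) = 34.88 mm.
Elongation limit: A ≥ PL/(Eδ_allow) = 194000·519/(200000·2) = 251.7 mm² ⇒ d ≥ 17.9 mm.
The stress limit governs.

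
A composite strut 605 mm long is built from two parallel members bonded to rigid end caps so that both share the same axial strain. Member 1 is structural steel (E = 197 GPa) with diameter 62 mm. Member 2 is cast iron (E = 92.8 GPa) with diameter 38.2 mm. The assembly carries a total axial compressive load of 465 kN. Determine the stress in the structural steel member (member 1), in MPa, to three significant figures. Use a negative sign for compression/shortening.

-131 MPa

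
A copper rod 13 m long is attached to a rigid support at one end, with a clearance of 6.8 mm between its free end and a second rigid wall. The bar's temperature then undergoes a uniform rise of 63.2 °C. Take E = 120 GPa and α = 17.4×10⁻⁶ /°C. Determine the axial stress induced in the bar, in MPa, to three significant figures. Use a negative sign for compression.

-69.2 MPa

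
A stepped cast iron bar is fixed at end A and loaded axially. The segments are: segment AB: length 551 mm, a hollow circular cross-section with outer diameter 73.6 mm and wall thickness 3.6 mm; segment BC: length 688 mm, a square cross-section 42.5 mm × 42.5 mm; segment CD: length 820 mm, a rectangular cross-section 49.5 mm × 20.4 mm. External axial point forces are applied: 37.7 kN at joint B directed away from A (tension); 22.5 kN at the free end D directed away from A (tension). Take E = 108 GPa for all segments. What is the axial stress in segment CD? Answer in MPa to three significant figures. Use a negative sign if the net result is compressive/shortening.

22.3 MPa

Internal axial forces (sectioning from the free end, tension +): N_CD = 22.5 kN, N_BC = 22.5 kN, N_AB = 60.2 kN.
A_CD = 1010 mm².
σ_CD = N_CD/A_CD = 22500/1010 = 22.28 MPa.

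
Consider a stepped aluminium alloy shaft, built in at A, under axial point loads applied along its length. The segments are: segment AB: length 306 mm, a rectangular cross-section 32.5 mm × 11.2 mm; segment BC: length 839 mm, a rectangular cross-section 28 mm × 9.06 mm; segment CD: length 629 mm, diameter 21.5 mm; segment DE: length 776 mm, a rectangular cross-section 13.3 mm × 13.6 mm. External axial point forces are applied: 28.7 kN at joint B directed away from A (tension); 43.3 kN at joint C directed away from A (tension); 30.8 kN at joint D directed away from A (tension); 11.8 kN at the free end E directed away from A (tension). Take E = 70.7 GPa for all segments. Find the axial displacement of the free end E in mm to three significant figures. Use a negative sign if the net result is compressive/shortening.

7.14 mm

Internal axial forces (sectioning from the free end, tension +): N_DE = 11.8 kN, N_CD = 42.6 kN, N_BC = 85.9 kN, N_AB = 114.6 kN.
A_AB = 364 mm².
A_BC = 253.7 mm².
A_CD = 363.1 mm².
A_DE = 180.9 mm².
δ_AB = 114600·306/(364·70700) = 1.363 mm
δ_BC = 85900·839/(253.7·70700) = 4.018 mm
δ_CD = 42600·629/(363.1·70700) = 1.044 mm
δ_DE = 11800·776/(180.9·70700) = 0.716 mm
δ = Σδ_i = 7.141 mm.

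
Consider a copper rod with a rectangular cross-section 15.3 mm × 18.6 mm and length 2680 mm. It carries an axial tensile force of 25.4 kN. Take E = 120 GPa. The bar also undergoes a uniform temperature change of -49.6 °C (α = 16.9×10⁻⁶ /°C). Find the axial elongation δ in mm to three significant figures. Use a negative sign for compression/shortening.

A = 284.6 mm².
δ_mech = NL/(AE) = 25400·2680/(284.6·120000) = 1.993 mm.
δ_thermal = αLΔT = 16.9e-6·2680·-49.6 = -2.246 mm.
δ = δ_mech + δ_thermal = -0.2531 mm.

-0.253 mm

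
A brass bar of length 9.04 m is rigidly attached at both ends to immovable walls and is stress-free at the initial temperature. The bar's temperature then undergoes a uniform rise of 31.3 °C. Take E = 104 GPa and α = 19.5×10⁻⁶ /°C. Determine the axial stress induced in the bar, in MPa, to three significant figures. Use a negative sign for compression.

Free thermal expansion αLΔT = 19.5e-6 · 9040 · 31.3 = 5.518 mm.
The walls impose strain ε = −(5.518)/9040 = -6.1035e-04; σ = Eε = 104000 · -6.1035e-04 = -63.48 MPa.

-63.5 MPa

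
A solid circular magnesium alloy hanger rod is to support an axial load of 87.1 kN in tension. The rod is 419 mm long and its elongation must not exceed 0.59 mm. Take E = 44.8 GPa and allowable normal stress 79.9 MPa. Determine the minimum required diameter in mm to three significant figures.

Required area A ≥ P/σ_allow = 87100/79.9 = 1090 mm².
For a solid circular section, d ≥ √(4A/π) = 37.26 mm.
Elongation limit: A ≥ PL/(Eδ_allow) = 87100·419/(44800·0.59) = 1381 mm² ⇒ d ≥ 41.93 mm.
The elongation limit governs.

41.9 mm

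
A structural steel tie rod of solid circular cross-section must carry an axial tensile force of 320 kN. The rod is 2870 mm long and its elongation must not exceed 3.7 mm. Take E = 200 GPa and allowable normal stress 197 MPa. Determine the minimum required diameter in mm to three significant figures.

Required area A ≥ P/σ_allow = 320000/197 = 1624 mm².
For a solid circular section, d ≥ √(4A/π) = 45.48 mm.
Elongation limit: A ≥ PL/(Eδ_allow) = 320000·2870/(200000·3.7) = 1241 mm² ⇒ d ≥ 39.75 mm.
The stress limit governs.

45.5 mm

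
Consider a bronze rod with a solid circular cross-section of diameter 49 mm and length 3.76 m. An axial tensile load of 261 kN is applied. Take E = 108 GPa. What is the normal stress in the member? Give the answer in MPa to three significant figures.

138 MPa

A = 1886 mm².
σ = N/A = 261000/1886 = 138.4 MPa.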